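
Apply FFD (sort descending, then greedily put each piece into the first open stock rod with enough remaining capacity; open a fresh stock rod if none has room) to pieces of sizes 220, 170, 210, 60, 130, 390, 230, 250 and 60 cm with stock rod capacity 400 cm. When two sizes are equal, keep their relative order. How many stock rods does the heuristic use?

Sorted descending: 390, 250, 230, 220, 210, 170, 130, 60, 60.
  390 → stock rod 1 (new)  [load 390/400]
  250 → stock rod 2 (new)  [load 250/400]
  230 → stock rod 3 (new)  [load 230/400]
  220 → stock rod 4 (new)  [load 220/400]
  210 → stock rod 5 (new)  [load 210/400]
  170 → stock rod 3  [load 400/400]
  130 → stock rod 2  [load 380/400]
  60 → stock rod 4  [load 280/400]
  60 → stock rod 4  [load 340/400]
5 stock rods opened.

5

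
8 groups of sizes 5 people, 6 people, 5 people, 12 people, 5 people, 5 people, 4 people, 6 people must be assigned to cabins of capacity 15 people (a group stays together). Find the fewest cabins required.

Total = 12 + 6 + 6 + 5 + 5 + 5 + 5 + 4 = 48 people.
Lower bound: ⌈48/15⌉ = 4 cabins.
A packing using 4 cabins:
  cabin 1: 12 = 12
  cabin 2: 6 + 6 = 12
  cabin 3: 5 + 5 + 5 = 15
  cabin 4: 5 + 4 = 9
This matches the lower bound, so 4 is optimal.

4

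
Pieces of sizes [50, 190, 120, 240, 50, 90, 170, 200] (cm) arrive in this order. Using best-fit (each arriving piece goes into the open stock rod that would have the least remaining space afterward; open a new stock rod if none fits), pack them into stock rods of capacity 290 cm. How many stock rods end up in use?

5

  50 → stock rod 1 (new)  [load 50/290]
  190 → stock rod 1  [load 240/290]
  120 → stock rod 2 (new)  [load 120/290]
  240 → stock rod 3 (new)  [load 240/290]
  50 → stock rod 1  [load 290/290]
  90 → stock rod 2  [load 210/290]
  170 → stock rod 4 (new)  [load 170/290]
  200 → stock rod 5 (new)  [load 200/290]
5 stock rods opened.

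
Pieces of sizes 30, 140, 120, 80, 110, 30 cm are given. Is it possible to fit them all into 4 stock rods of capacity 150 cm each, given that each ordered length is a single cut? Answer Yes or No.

A valid assignment using 4 stock rods:
  stock rod 1: 140 = 140
  stock rod 2: 120 + 30 = 150
  stock rod 3: 110 + 30 = 140
  stock rod 4: 80 = 80
Every load is within 150 cm, so 4 stock rods suffice.

Yes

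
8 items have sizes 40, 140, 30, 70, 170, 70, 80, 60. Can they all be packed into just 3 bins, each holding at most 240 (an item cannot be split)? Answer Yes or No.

Yes

A valid assignment using 3 bins:
  bin 1: 170 + 70 = 240
  bin 2: 140 + 80 = 220
  bin 3: 70 + 60 + 40 + 30 = 200
Every load is within 240, so 3 bins suffice.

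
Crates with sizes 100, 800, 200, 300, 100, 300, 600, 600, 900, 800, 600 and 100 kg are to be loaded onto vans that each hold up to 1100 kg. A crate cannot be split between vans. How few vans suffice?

Total = 900 + 800 + 800 + 600 + 600 + 600 + 300 + 300 + 200 + 100 + 100 + 100 = 5400 kg.
Lower bound: ⌈5400/1100⌉ = 5 vans.
Also, 6 crates each exceed 550 kg, and no two of those can share a van, so at least 6 vans are needed.
A packing using 6 vans:
  van 1: 900 + 200 = 1100
  van 2: 800 + 300 = 1100
  van 3: 800 + 300 = 1100
  van 4: 600 + 100 + 100 + 100 = 900
  van 5: 600 = 600
  van 6: 600 = 600
This matches the lower bound, so 6 is optimal.

6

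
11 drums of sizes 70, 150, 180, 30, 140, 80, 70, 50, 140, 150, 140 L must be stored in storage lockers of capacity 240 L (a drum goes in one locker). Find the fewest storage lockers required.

Total = 180 + 150 + 150 + 140 + 140 + 140 + 80 + 70 + 70 + 50 + 30 = 1200 L.
Lower bound: ⌈1200/240⌉ = 5 storage lockers.
Also, 6 drums each exceed 120 L, and no two of those can share a locker, so at least 6 storage lockers are needed.
A packing using 6 storage lockers:
  locker 1: 180 + 50 = 230
  locker 2: 150 + 80 = 230
  locker 3: 150 + 70 = 220
  locker 4: 140 + 70 + 30 = 240
  locker 5: 140 = 140
  locker 6: 140 = 140
This matches the lower bound, so 6 is optimal.

6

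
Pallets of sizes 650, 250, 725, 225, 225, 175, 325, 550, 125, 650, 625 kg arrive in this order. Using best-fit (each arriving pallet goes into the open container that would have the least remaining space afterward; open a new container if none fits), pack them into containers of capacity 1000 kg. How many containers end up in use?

6

  650 → container 1 (new)  [load 650/1000]
  250 → container 1  [load 900/1000]
  725 → container 2 (new)  [load 725/1000]
  225 → container 2  [load 950/1000]
  225 → container 3 (new)  [load 225/1000]
  175 → container 3  [load 400/1000]
  325 → container 3  [load 725/1000]
  550 → container 4 (new)  [load 550/1000]
  125 → container 3  [load 850/1000]
  650 → container 5 (new)  [load 650/1000]
  625 → container 6 (new)  [load 625/1000]
6 containers opened.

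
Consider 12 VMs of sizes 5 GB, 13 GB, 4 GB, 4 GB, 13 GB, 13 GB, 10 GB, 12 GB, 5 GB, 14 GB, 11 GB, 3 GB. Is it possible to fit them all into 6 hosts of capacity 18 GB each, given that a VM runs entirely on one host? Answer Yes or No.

No

Total = 107 GB; ⌈107/18⌉ = 6.
7 VMs each exceed half the capacity and cannot share a host, forcing at least 7 hosts.
At least 7 hosts are required, but only 6 are allowed.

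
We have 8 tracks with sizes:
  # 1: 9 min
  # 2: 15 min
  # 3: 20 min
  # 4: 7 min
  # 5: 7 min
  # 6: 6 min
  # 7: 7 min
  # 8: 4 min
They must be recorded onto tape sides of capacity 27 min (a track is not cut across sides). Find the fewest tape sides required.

3

Total = 20 + 15 + 9 + 7 + 7 + 7 + 6 + 4 = 75 min.
Lower bound: ⌈75/27⌉ = 3 tape sides.
A packing using 3 tape sides:
  side 1: 20 + 7 = 27
  side 2: 15 + 9 = 24
  side 3: 7 + 7 + 6 + 4 = 24
This matches the lower bound, so 3 is optimal.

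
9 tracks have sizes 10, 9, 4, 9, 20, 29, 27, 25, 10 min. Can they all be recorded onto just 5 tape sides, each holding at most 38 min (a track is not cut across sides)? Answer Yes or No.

A valid assignment using 4 tape sides:
  side 1: 29 + 9 = 38
  side 2: 27 + 10 = 37
  side 3: 25 + 10 = 35
  side 4: 20 + 9 + 4 = 33
That uses only 4 ≤ 5, so 5 tape sides are enough.

Yes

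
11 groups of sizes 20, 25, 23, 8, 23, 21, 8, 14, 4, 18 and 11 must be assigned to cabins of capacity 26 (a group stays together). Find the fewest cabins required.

Total = 25 + 23 + 23 + 21 + 20 + 18 + 14 + 11 + 8 + 8 + 4 = 175.
Lower bound: ⌈175/26⌉ = 7 cabins.
A packing using 8 cabins:
  cabin 1: 25 = 25
  cabin 2: 23 = 23
  cabin 3: 23 = 23
  cabin 4: 21 + 4 = 25
  cabin 5: 20 = 20
  cabin 6: 18 + 8 = 26
  cabin 7: 14 + 11 = 25
  cabin 8: 8 = 8
No arrangement into 7 cabins stays within capacity, so 8 is optimal.

8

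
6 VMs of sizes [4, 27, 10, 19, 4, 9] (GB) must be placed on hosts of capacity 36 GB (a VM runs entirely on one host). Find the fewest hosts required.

Total = 27 + 19 + 10 + 9 + 4 + 4 = 73 GB.
Lower bound: ⌈73/36⌉ = 3 hosts.
A packing using 3 hosts:
  host 1: 27 + 9 = 36
  host 2: 19 + 10 + 4 = 33
  host 3: 4 = 4
This matches the lower bound, so 3 is optimal.

3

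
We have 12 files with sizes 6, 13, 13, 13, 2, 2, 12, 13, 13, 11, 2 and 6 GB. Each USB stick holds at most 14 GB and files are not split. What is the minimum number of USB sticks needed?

8

Total = 13 + 13 + 13 + 13 + 13 + 12 + 11 + 6 + 6 + 2 + 2 + 2 = 106 GB.
Lower bound: ⌈106/14⌉ = 8 USB sticks.
A packing using 8 USB sticks:
  USB stick 1: 13 = 13
  USB stick 2: 13 = 13
  USB stick 3: 13 = 13
  USB stick 4: 13 = 13
  USB stick 5: 13 = 13
  USB stick 6: 12 + 2 = 14
  USB stick 7: 11 + 2 = 13
  USB stick 8: 6 + 6 + 2 = 14
This matches the lower bound, so 8 is optimal.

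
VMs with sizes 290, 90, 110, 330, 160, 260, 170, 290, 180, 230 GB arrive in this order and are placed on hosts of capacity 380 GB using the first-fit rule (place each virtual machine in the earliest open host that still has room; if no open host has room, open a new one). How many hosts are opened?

7

  290 → host 1 (new)  [load 290/380]
  90 → host 1  [load 380/380]
  110 → host 2 (new)  [load 110/380]
  330 → host 3 (new)  [load 330/380]
  160 → host 2  [load 270/380]
  260 → host 4 (new)  [load 260/380]
  170 → host 5 (new)  [load 170/380]
  290 → host 6 (new)  [load 290/380]
  180 → host 5  [load 350/380]
  230 → host 7 (new)  [load 230/380]
7 hosts opened.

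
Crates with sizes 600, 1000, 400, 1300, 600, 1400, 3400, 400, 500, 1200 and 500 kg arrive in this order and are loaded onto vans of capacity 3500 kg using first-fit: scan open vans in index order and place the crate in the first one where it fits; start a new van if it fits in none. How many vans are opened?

  600 → van 1 (new)  [load 600/3500]
  1000 → van 1  [load 1600/3500]
  400 → van 1  [load 2000/3500]
  1300 → van 1  [load 3300/3500]
  600 → van 2 (new)  [load 600/3500]
  1400 → van 2  [load 2000/3500]
  3400 → van 3 (new)  [load 3400/3500]
  400 → van 2  [load 2400/3500]
  500 → van 2  [load 2900/3500]
  1200 → van 4 (new)  [load 1200/3500]
  500 → van 2  [load 3400/3500]
4 vans opened.

4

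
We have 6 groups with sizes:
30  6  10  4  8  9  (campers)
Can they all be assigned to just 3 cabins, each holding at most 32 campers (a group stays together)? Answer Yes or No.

A valid assignment using 3 cabins:
  cabin 1: 30 = 30
  cabin 2: 10 + 9 + 8 + 4 = 31
  cabin 3: 6 = 6
Every load is within 32 campers, so 3 cabins suffice.

Yes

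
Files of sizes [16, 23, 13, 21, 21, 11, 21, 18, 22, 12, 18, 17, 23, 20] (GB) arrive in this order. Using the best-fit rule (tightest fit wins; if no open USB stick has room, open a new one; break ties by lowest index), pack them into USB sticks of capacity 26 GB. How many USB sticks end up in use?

13

  16 → USB stick 1 (new)  [load 16/26]
  23 → USB stick 2 (new)  [load 23/26]
  13 → USB stick 3 (new)  [load 13/26]
  21 → USB stick 4 (new)  [load 21/26]
  21 → USB stick 5 (new)  [load 21/26]
  11 → USB stick 3  [load 24/26]
  21 → USB stick 6 (new)  [load 21/26]
  18 → USB stick 7 (new)  [load 18/26]
  22 → USB stick 8 (new)  [load 22/26]
  12 → USB stick 9 (new)  [load 12/26]
  18 → USB stick 10 (new)  [load 18/26]
  17 → USB stick 11 (new)  [load 17/26]
  23 → USB stick 12 (new)  [load 23/26]
  20 → USB stick 13 (new)  [load 20/26]
13 USB sticks opened.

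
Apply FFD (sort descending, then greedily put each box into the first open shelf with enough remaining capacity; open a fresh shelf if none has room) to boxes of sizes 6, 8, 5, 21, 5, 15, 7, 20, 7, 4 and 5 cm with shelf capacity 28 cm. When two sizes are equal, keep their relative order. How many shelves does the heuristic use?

Sorted descending: 21, 20, 15, 8, 7, 7, 6, 5, 5, 5, 4.
  21 → shelf 1 (new)  [load 21/28]
  20 → shelf 2 (new)  [load 20/28]
  15 → shelf 3 (new)  [load 15/28]
  8 → shelf 2  [load 28/28]
  7 → shelf 1  [load 28/28]
  7 → shelf 3  [load 22/28]
  6 → shelf 3  [load 28/28]
  5 → shelf 4 (new)  [load 5/28]
  5 → shelf 4  [load 10/28]
  5 → shelf 4  [load 15/28]
  4 → shelf 4  [load 19/28]
4 shelves opened.

4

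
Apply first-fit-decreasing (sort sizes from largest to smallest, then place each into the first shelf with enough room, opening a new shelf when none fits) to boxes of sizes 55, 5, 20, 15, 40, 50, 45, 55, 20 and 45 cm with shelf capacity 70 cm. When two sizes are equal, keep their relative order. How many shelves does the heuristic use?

Sorted descending: 55, 55, 50, 45, 45, 40, 20, 20, 15, 5.
  55 → shelf 1 (new)  [load 55/70]
  55 → shelf 2 (new)  [load 55/70]
  50 → shelf 3 (new)  [load 50/70]
  45 → shelf 4 (new)  [load 45/70]
  45 → shelf 5 (new)  [load 45/70]
  40 → shelf 6 (new)  [load 40/70]
  20 → shelf 3  [load 70/70]
  20 → shelf 4  [load 65/70]
  15 → shelf 1  [load 70/70]
  5 → shelf 2  [load 60/70]
6 shelves opened.

6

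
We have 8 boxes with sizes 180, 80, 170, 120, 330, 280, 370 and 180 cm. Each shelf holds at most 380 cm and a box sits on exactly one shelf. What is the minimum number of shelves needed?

5

Total = 370 + 330 + 280 + 180 + 180 + 170 + 120 + 80 = 1710 cm.
Lower bound: ⌈1710/380⌉ = 5 shelves.
A packing using 5 shelves:
  shelf 1: 370 = 370
  shelf 2: 330 = 330
  shelf 3: 280 + 80 = 360
  shelf 4: 180 + 180 = 360
  shelf 5: 170 + 120 = 290
This matches the lower bound, so 5 is optimal.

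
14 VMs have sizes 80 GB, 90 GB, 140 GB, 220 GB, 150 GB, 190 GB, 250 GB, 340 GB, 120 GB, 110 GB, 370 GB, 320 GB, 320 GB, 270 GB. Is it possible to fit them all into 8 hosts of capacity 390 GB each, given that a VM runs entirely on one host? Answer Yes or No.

Total = 2970 GB; ⌈2970/390⌉ = 8.
The bound of 8 does not rule out 8, but exhaustive search shows no assignment into 8 hosts of capacity 390 GB exists — the minimum is 9.

No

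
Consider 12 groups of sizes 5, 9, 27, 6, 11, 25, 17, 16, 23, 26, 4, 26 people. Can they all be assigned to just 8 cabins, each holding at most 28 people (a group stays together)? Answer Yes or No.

A valid assignment using 8 cabins:
  cabin 1: 27 = 27
  cabin 2: 26 = 26
  cabin 3: 26 = 26
  cabin 4: 25 = 25
  cabin 5: 23 + 5 = 28
  cabin 6: 17 + 11 = 28
  cabin 7: 16 + 9 = 25
  cabin 8: 6 + 4 = 10
Every load is within 28 people, so 8 cabins suffice.

Yes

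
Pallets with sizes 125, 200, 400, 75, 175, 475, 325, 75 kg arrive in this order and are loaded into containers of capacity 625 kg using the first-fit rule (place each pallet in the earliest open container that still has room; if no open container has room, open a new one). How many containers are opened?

  125 → container 1 (new)  [load 125/625]
  200 → container 1  [load 325/625]
  400 → container 2 (new)  [load 400/625]
  75 → container 1  [load 400/625]
  175 → container 1  [load 575/625]
  475 → container 3 (new)  [load 475/625]
  325 → container 4 (new)  [load 325/625]
  75 → container 2  [load 475/625]
4 containers opened.

4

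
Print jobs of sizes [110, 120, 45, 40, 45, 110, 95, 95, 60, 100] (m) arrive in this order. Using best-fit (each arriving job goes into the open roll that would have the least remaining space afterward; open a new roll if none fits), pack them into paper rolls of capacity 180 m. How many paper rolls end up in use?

  110 → roll 1 (new)  [load 110/180]
  120 → roll 2 (new)  [load 120/180]
  45 → roll 2  [load 165/180]
  40 → roll 1  [load 150/180]
  45 → roll 3 (new)  [load 45/180]
  110 → roll 3  [load 155/180]
  95 → roll 4 (new)  [load 95/180]
  95 → roll 5 (new)  [load 95/180]
  60 → roll 4  [load 155/180]
  100 → roll 6 (new)  [load 100/180]
6 paper rolls opened.

6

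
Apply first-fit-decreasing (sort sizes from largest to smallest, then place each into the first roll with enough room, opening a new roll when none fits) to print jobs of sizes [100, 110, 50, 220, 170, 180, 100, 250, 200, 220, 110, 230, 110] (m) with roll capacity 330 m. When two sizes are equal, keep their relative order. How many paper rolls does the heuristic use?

Sorted descending: 250, 230, 220, 220, 200, 180, 170, 110, 110, 110, 100, 100, 50.
  250 → roll 1 (new)  [load 250/330]
  230 → roll 2 (new)  [load 230/330]
  220 → roll 3 (new)  [load 220/330]
  220 → roll 4 (new)  [load 220/330]
  200 → roll 5 (new)  [load 200/330]
  180 → roll 6 (new)  [load 180/330]
  170 → roll 7 (new)  [load 170/330]
  110 → roll 3  [load 330/330]
  110 → roll 4  [load 330/330]
  110 → roll 5  [load 310/330]
  100 → roll 2  [load 330/330]
  100 → roll 6  [load 280/330]
  50 → roll 1  [load 300/330]
7 paper rolls opened.

7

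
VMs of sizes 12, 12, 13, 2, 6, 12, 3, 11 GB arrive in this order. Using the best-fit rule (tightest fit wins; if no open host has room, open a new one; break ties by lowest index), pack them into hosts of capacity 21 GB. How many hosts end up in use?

5

  12 → host 1 (new)  [load 12/21]
  12 → host 2 (new)  [load 12/21]
  13 → host 3 (new)  [load 13/21]
  2 → host 3  [load 15/21]
  6 → host 3  [load 21/21]
  12 → host 4 (new)  [load 12/21]
  3 → host 1  [load 15/21]
  11 → host 5 (new)  [load 11/21]
5 hosts opened.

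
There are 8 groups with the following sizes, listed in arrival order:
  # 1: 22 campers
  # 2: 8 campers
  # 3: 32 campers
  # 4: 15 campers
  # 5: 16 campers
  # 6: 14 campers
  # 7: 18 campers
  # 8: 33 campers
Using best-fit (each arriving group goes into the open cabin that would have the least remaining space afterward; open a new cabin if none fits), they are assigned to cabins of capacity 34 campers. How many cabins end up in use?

  22 → cabin 1 (new)  [load 22/34]
  8 → cabin 1  [load 30/34]
  32 → cabin 2 (new)  [load 32/34]
  15 → cabin 3 (new)  [load 15/34]
  16 → cabin 3  [load 31/34]
  14 → cabin 4 (new)  [load 14/34]
  18 → cabin 4  [load 32/34]
  33 → cabin 5 (new)  [load 33/34]
5 cabins opened.

5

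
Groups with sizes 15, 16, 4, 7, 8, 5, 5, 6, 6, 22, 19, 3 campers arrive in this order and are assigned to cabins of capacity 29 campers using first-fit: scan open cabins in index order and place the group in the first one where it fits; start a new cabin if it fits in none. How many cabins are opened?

  15 → cabin 1 (new)  [load 15/29]
  16 → cabin 2 (new)  [load 16/29]
  4 → cabin 1  [load 19/29]
  7 → cabin 1  [load 26/29]
  8 → cabin 2  [load 24/29]
  5 → cabin 2  [load 29/29]
  5 → cabin 3 (new)  [load 5/29]
  6 → cabin 3  [load 11/29]
  6 → cabin 3  [load 17/29]
  22 → cabin 4 (new)  [load 22/29]
  19 → cabin 5 (new)  [load 19/29]
  3 → cabin 1  [load 29/29]
5 cabins opened.

5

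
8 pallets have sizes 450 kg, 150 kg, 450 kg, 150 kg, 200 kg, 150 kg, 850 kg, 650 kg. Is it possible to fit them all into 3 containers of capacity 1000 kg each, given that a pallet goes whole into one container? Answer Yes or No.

Total = 3050 kg; ⌈3050/1000⌉ = 4.
At least 4 containers are required, but only 3 are allowed.

No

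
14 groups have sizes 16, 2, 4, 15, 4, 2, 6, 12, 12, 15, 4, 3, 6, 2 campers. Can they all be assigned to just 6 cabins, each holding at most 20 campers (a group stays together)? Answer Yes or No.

Yes

A valid assignment using 6 cabins:
  cabin 1: 16 + 4 = 20
  cabin 2: 15 + 4 = 19
  cabin 3: 15 + 4 = 19
  cabin 4: 12 + 6 + 2 = 20
  cabin 5: 12 + 6 + 2 = 20
  cabin 6: 3 + 2 = 5
Every load is within 20 campers, so 6 cabins suffice.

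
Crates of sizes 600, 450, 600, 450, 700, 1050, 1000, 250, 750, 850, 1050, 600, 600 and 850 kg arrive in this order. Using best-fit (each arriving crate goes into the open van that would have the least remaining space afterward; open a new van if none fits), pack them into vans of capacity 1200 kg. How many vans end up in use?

10

  600 → van 1 (new)  [load 600/1200]
  450 → van 1  [load 1050/1200]
  600 → van 2 (new)  [load 600/1200]
  450 → van 2  [load 1050/1200]
  700 → van 3 (new)  [load 700/1200]
  1050 → van 4 (new)  [load 1050/1200]
  1000 → van 5 (new)  [load 1000/1200]
  250 → van 3  [load 950/1200]
  750 → van 6 (new)  [load 750/1200]
  850 → van 7 (new)  [load 850/1200]
  1050 → van 8 (new)  [load 1050/1200]
  600 → van 9 (new)  [load 600/1200]
  600 → van 9  [load 1200/1200]
  850 → van 10 (new)  [load 850/1200]
10 vans opened.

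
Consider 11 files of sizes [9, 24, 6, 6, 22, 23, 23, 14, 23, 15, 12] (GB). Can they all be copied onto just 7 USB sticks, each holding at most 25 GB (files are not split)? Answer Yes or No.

Total = 177 GB; ⌈177/25⌉ = 8.
At least 8 USB sticks are required, but only 7 are allowed.

No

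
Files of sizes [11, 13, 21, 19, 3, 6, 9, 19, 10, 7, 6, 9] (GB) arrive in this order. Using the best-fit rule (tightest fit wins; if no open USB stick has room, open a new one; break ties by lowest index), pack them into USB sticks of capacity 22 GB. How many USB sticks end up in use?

  11 → USB stick 1 (new)  [load 11/22]
  13 → USB stick 2 (new)  [load 13/22]
  21 → USB stick 3 (new)  [load 21/22]
  19 → USB stick 4 (new)  [load 19/22]
  3 → USB stick 4  [load 22/22]
  6 → USB stick 2  [load 19/22]
  9 → USB stick 1  [load 20/22]
  19 → USB stick 5 (new)  [load 19/22]
  10 → USB stick 6 (new)  [load 10/22]
  7 → USB stick 6  [load 17/22]
  6 → USB stick 7 (new)  [load 6/22]
  9 → USB stick 7  [load 15/22]
7 USB sticks opened.

7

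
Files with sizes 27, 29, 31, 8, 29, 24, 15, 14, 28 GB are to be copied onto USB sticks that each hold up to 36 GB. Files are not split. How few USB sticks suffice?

Total = 31 + 29 + 29 + 28 + 27 + 24 + 15 + 14 + 8 = 205 GB.
Lower bound: ⌈205/36⌉ = 6 USB sticks.
A packing using 7 USB sticks:
  USB stick 1: 31 = 31
  USB stick 2: 29 = 29
  USB stick 3: 29 = 29
  USB stick 4: 28 + 8 = 36
  USB stick 5: 27 = 27
  USB stick 6: 24 = 24
  USB stick 7: 15 + 14 = 29
No arrangement into 6 USB sticks stays within capacity, so 7 is optimal.

7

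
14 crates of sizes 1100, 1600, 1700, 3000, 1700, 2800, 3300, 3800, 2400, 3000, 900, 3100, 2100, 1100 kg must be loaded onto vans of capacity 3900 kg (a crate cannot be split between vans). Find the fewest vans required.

9

Total = 3800 + 3300 + 3100 + 3000 + 3000 + 2800 + 2400 + 2100 + 1700 + 1700 + 1600 + 1100 + 1100 + 900 = 31600 kg.
Lower bound: ⌈31600/3900⌉ = 9 vans.
A packing using 9 vans:
  van 1: 3800 = 3800
  van 2: 3300 = 3300
  van 3: 3100 = 3100
  van 4: 3000 + 900 = 3900
  van 5: 3000 = 3000
  van 6: 2800 + 1100 = 3900
  van 7: 2400 + 1100 = 3500
  van 8: 2100 + 1700 = 3800
  van 9: 1700 + 1600 = 3300
This matches the lower bound, so 9 is optimal.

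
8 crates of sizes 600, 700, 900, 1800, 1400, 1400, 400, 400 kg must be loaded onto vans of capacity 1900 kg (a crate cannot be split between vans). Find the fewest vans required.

5

Total = 1800 + 1400 + 1400 + 900 + 700 + 600 + 400 + 400 = 7600 kg.
Lower bound: ⌈7600/1900⌉ = 4 vans.
A packing using 5 vans:
  van 1: 1800 = 1800
  van 2: 1400 + 400 = 1800
  van 3: 1400 + 400 = 1800
  van 4: 900 + 700 = 1600
  van 5: 600 = 600
No arrangement into 4 vans stays within capacity, so 5 is optimal.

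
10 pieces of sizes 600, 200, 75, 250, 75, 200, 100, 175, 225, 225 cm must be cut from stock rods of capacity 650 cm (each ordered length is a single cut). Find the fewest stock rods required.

Total = 600 + 250 + 225 + 225 + 200 + 200 + 175 + 100 + 75 + 75 = 2125 cm.
Lower bound: ⌈2125/650⌉ = 4 stock rods.
A packing using 4 stock rods:
  stock rod 1: 600 = 600
  stock rod 2: 250 + 225 + 175 = 650
  stock rod 3: 225 + 200 + 200 = 625
  stock rod 4: 100 + 75 + 75 = 250
This matches the lower bound, so 4 is optimal.

4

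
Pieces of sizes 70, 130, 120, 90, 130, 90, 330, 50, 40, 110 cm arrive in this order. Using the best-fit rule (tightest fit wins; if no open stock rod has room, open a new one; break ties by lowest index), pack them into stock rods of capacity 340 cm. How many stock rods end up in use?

4

  70 → stock rod 1 (new)  [load 70/340]
  130 → stock rod 1  [load 200/340]
  120 → stock rod 1  [load 320/340]
  90 → stock rod 2 (new)  [load 90/340]
  130 → stock rod 2  [load 220/340]
  90 → stock rod 2  [load 310/340]
  330 → stock rod 3 (new)  [load 330/340]
  50 → stock rod 4 (new)  [load 50/340]
  40 → stock rod 4  [load 90/340]
  110 → stock rod 4  [load 200/340]
4 stock rods opened.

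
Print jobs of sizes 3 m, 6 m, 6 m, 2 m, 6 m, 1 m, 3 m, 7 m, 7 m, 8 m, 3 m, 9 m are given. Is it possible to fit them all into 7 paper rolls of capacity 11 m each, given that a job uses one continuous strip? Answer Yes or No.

Yes

A valid assignment using 7 paper rolls:
  roll 1: 9 + 2 = 11
  roll 2: 8 + 3 = 11
  roll 3: 7 + 3 + 1 = 11
  roll 4: 7 + 3 = 10
  roll 5: 6 = 6
  roll 6: 6 = 6
  roll 7: 6 = 6
Every load is within 11 m, so 7 paper rolls suffice.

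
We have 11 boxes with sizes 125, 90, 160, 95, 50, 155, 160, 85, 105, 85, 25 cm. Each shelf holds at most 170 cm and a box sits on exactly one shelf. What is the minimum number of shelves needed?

Total = 160 + 160 + 155 + 125 + 105 + 95 + 90 + 85 + 85 + 50 + 25 = 1135 cm.
Lower bound: ⌈1135/170⌉ = 7 shelves.
A packing using 8 shelves:
  shelf 1: 160 = 160
  shelf 2: 160 = 160
  shelf 3: 155 = 155
  shelf 4: 125 + 25 = 150
  shelf 5: 105 + 50 = 155
  shelf 6: 95 = 95
  shelf 7: 90 = 90
  shelf 8: 85 + 85 = 170
No arrangement into 7 shelves stays within capacity, so 8 is optimal.

8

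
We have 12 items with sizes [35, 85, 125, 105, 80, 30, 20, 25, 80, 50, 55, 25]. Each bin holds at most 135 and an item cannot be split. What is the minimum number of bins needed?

6

Total = 125 + 105 + 85 + 80 + 80 + 55 + 50 + 35 + 30 + 25 + 25 + 20 = 715.
Lower bound: ⌈715/135⌉ = 6 bins.
A packing using 6 bins:
  bin 1: 125 = 125
  bin 2: 105 + 30 = 135
  bin 3: 85 + 50 = 135
  bin 4: 80 + 55 = 135
  bin 5: 80 + 35 + 20 = 135
  bin 6: 25 + 25 = 50
This matches the lower bound, so 6 is optimal.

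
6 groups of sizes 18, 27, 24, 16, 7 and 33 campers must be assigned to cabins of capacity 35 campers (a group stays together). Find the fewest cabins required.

4

Total = 33 + 27 + 24 + 18 + 16 + 7 = 125 campers.
Lower bound: ⌈125/35⌉ = 4 cabins.
A packing using 4 cabins:
  cabin 1: 33 = 33
  cabin 2: 27 + 7 = 34
  cabin 3: 24 = 24
  cabin 4: 18 + 16 = 34
This matches the lower bound, so 4 is optimal.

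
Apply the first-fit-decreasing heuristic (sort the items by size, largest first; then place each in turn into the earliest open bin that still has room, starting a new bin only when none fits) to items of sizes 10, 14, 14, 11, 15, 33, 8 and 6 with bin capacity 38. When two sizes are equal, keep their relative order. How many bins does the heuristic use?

Sorted descending: 33, 15, 14, 14, 11, 10, 8, 6.
  33 → bin 1 (new)  [load 33/38]
  15 → bin 2 (new)  [load 15/38]
  14 → bin 2  [load 29/38]
  14 → bin 3 (new)  [load 14/38]
  11 → bin 3  [load 25/38]
  10 → bin 3  [load 35/38]
  8 → bin 2  [load 37/38]
  6 → bin 4 (new)  [load 6/38]
4 bins opened.

4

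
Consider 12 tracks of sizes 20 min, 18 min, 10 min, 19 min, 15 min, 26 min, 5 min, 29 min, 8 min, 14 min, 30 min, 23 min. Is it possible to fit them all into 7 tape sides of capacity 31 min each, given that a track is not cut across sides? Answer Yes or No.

No

Total = 217 min; ⌈217/31⌉ = 7.
The bound of 7 does not rule out 7, but exhaustive search shows no assignment into 7 tape sides of capacity 31 min exists — the minimum is 8.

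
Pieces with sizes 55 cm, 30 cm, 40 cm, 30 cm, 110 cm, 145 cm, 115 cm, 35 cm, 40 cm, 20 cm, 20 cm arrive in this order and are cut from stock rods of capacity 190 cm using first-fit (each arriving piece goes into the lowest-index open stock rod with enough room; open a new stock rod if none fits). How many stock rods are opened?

4

  55 → stock rod 1 (new)  [load 55/190]
  30 → stock rod 1  [load 85/190]
  40 → stock rod 1  [load 125/190]
  30 → stock rod 1  [load 155/190]
  110 → stock rod 2 (new)  [load 110/190]
  145 → stock rod 3 (new)  [load 145/190]
  115 → stock rod 4 (new)  [load 115/190]
  35 → stock rod 1  [load 190/190]
  40 → stock rod 2  [load 150/190]
  20 → stock rod 2  [load 170/190]
  20 → stock rod 2  [load 190/190]
4 stock rods opened.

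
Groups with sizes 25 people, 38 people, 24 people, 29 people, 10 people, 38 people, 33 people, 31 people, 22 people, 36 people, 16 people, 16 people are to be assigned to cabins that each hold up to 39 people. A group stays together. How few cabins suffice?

10

Total = 38 + 38 + 36 + 33 + 31 + 29 + 25 + 24 + 22 + 16 + 16 + 10 = 318 people.
Lower bound: ⌈318/39⌉ = 9 cabins.
A packing using 10 cabins:
  cabin 1: 38 = 38
  cabin 2: 38 = 38
  cabin 3: 36 = 36
  cabin 4: 33 = 33
  cabin 5: 31 = 31
  cabin 6: 29 + 10 = 39
  cabin 7: 25 = 25
  cabin 8: 24 = 24
  cabin 9: 22 + 16 = 38
  cabin 10: 16 = 16
No arrangement into 9 cabins stays within capacity, so 10 is optimal.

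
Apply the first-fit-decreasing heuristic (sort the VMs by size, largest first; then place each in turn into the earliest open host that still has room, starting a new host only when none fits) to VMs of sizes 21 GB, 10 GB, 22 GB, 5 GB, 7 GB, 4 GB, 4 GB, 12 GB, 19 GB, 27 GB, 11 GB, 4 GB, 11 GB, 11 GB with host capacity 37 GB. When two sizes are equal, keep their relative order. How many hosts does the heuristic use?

5

Sorted descending: 27, 22, 21, 19, 12, 11, 11, 11, 10, 7, 5, 4, 4, 4.
  27 → host 1 (new)  [load 27/37]
  22 → host 2 (new)  [load 22/37]
  21 → host 3 (new)  [load 21/37]
  19 → host 4 (new)  [load 19/37]
  12 → host 2  [load 34/37]
  11 → host 3  [load 32/37]
  11 → host 4  [load 30/37]
  11 → host 5 (new)  [load 11/37]
  10 → host 1  [load 37/37]
  7 → host 4  [load 37/37]
  5 → host 3  [load 37/37]
  4 → host 5  [load 15/37]
  4 → host 5  [load 19/37]
  4 → host 5  [load 23/37]
5 hosts opened.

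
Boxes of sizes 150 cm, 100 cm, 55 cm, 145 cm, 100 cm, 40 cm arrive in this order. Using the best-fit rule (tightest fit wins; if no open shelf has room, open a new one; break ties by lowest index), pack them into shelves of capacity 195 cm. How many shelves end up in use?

4

  150 → shelf 1 (new)  [load 150/195]
  100 → shelf 2 (new)  [load 100/195]
  55 → shelf 2  [load 155/195]
  145 → shelf 3 (new)  [load 145/195]
  100 → shelf 4 (new)  [load 100/195]
  40 → shelf 2  [load 195/195]
4 shelves opened.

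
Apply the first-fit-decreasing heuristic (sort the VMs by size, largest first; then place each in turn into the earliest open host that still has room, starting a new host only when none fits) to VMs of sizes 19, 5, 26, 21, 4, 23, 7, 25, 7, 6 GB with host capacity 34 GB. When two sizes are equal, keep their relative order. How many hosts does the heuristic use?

5

Sorted descending: 26, 25, 23, 21, 19, 7, 7, 6, 5, 4.
  26 → host 1 (new)  [load 26/34]
  25 → host 2 (new)  [load 25/34]
  23 → host 3 (new)  [load 23/34]
  21 → host 4 (new)  [load 21/34]
  19 → host 5 (new)  [load 19/34]
  7 → host 1  [load 33/34]
  7 → host 2  [load 32/34]
  6 → host 3  [load 29/34]
  5 → host 3  [load 34/34]
  4 → host 4  [load 25/34]
5 hosts opened.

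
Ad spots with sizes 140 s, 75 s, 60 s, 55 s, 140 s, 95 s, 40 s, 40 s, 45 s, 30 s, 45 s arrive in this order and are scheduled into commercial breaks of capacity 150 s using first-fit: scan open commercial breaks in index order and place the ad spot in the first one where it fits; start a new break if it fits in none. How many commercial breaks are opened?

  140 → break 1 (new)  [load 140/150]
  75 → break 2 (new)  [load 75/150]
  60 → break 2  [load 135/150]
  55 → break 3 (new)  [load 55/150]
  140 → break 4 (new)  [load 140/150]
  95 → break 3  [load 150/150]
  40 → break 5 (new)  [load 40/150]
  40 → break 5  [load 80/150]
  45 → break 5  [load 125/150]
  30 → break 6 (new)  [load 30/150]
  45 → break 6  [load 75/150]
6 commercial breaks opened.

6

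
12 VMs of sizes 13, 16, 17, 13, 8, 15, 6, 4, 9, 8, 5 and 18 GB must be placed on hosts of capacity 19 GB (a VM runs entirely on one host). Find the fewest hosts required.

8

Total = 18 + 17 + 16 + 15 + 13 + 13 + 9 + 8 + 8 + 6 + 5 + 4 = 132 GB.
Lower bound: ⌈132/19⌉ = 7 hosts.
A packing using 8 hosts:
  host 1: 18 = 18
  host 2: 17 = 17
  host 3: 16 = 16
  host 4: 15 + 4 = 19
  host 5: 13 + 6 = 19
  host 6: 13 + 5 = 18
  host 7: 9 + 8 = 17
  host 8: 8 = 8
No arrangement into 7 hosts stays within capacity, so 8 is optimal.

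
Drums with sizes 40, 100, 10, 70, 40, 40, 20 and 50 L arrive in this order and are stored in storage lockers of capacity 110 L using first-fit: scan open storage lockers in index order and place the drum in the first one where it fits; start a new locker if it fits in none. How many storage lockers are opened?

4

  40 → locker 1 (new)  [load 40/110]
  100 → locker 2 (new)  [load 100/110]
  10 → locker 1  [load 50/110]
  70 → locker 3 (new)  [load 70/110]
  40 → locker 1  [load 90/110]
  40 → locker 3  [load 110/110]
  20 → locker 1  [load 110/110]
  50 → locker 4 (new)  [load 50/110]
4 storage lockers opened.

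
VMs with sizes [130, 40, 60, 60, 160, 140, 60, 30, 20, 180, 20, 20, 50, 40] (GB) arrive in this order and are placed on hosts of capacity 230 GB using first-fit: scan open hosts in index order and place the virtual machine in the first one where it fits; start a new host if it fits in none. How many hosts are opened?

5

  130 → host 1 (new)  [load 130/230]
  40 → host 1  [load 170/230]
  60 → host 1  [load 230/230]
  60 → host 2 (new)  [load 60/230]
  160 → host 2  [load 220/230]
  140 → host 3 (new)  [load 140/230]
  60 → host 3  [load 200/230]
  30 → host 3  [load 230/230]
  20 → host 4 (new)  [load 20/230]
  180 → host 4  [load 200/230]
  20 → host 4  [load 220/230]
  20 → host 5 (new)  [load 20/230]
  50 → host 5  [load 70/230]
  40 → host 5  [load 110/230]
5 hosts opened.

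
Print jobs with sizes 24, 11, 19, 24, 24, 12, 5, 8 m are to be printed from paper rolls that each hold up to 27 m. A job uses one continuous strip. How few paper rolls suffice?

Total = 24 + 24 + 24 + 19 + 12 + 11 + 8 + 5 = 127 m.
Lower bound: ⌈127/27⌉ = 5 paper rolls.
A packing using 6 paper rolls:
  roll 1: 24 = 24
  roll 2: 24 = 24
  roll 3: 24 = 24
  roll 4: 19 + 8 = 27
  roll 5: 12 + 11 = 23
  roll 6: 5 = 5
No arrangement into 5 paper rolls stays within capacity, so 6 is optimal.

6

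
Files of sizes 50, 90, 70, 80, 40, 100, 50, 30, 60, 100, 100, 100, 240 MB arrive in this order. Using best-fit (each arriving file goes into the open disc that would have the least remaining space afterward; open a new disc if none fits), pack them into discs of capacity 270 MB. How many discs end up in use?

5

  50 → disc 1 (new)  [load 50/270]
  90 → disc 1  [load 140/270]
  70 → disc 1  [load 210/270]
  80 → disc 2 (new)  [load 80/270]
  40 → disc 1  [load 250/270]
  100 → disc 2  [load 180/270]
  50 → disc 2  [load 230/270]
  30 → disc 2  [load 260/270]
  60 → disc 3 (new)  [load 60/270]
  100 → disc 3  [load 160/270]
  100 → disc 3  [load 260/270]
  100 → disc 4 (new)  [load 100/270]
  240 → disc 5 (new)  [load 240/270]
5 discs opened.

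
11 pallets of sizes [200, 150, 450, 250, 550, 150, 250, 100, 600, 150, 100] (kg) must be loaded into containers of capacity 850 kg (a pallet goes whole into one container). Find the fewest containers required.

Total = 600 + 550 + 450 + 250 + 250 + 200 + 150 + 150 + 150 + 100 + 100 = 2950 kg.
Lower bound: ⌈2950/850⌉ = 4 containers.
A packing using 4 containers:
  container 1: 600 + 250 = 850
  container 2: 550 + 250 = 800
  container 3: 450 + 200 + 150 = 800
  container 4: 150 + 150 + 100 + 100 = 500
This matches the lower bound, so 4 is optimal.

4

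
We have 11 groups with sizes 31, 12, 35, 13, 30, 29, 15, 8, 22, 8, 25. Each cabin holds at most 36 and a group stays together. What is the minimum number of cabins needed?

7

Total = 35 + 31 + 30 + 29 + 25 + 22 + 15 + 13 + 12 + 8 + 8 = 228.
Lower bound: ⌈228/36⌉ = 7 cabins.
A packing using 7 cabins:
  cabin 1: 35 = 35
  cabin 2: 31 = 31
  cabin 3: 30 = 30
  cabin 4: 29 = 29
  cabin 5: 25 + 8 = 33
  cabin 6: 22 + 13 = 35
  cabin 7: 15 + 12 + 8 = 35
This matches the lower bound, so 7 is optimal.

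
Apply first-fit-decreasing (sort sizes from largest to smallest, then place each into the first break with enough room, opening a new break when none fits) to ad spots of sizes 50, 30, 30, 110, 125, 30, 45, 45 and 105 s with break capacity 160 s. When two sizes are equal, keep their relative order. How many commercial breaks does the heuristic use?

Sorted descending: 125, 110, 105, 50, 45, 45, 30, 30, 30.
  125 → break 1 (new)  [load 125/160]
  110 → break 2 (new)  [load 110/160]
  105 → break 3 (new)  [load 105/160]
  50 → break 2  [load 160/160]
  45 → break 3  [load 150/160]
  45 → break 4 (new)  [load 45/160]
  30 → break 1  [load 155/160]
  30 → break 4  [load 75/160]
  30 → break 4  [load 105/160]
4 commercial breaks opened.

4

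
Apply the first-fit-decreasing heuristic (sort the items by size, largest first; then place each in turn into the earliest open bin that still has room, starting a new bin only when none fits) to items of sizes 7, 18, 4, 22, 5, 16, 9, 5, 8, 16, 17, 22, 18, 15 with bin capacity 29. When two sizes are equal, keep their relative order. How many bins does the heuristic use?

Sorted descending: 22, 22, 18, 18, 17, 16, 16, 15, 9, 8, 7, 5, 5, 4.
  22 → bin 1 (new)  [load 22/29]
  22 → bin 2 (new)  [load 22/29]
  18 → bin 3 (new)  [load 18/29]
  18 → bin 4 (new)  [load 18/29]
  17 → bin 5 (new)  [load 17/29]
  16 → bin 6 (new)  [load 16/29]
  16 → bin 7 (new)  [load 16/29]
  15 → bin 8 (new)  [load 15/29]
  9 → bin 3  [load 27/29]
  8 → bin 4  [load 26/29]
  7 → bin 1  [load 29/29]
  5 → bin 2  [load 27/29]
  5 → bin 5  [load 22/29]
  4 → bin 5  [load 26/29]
8 bins opened.

8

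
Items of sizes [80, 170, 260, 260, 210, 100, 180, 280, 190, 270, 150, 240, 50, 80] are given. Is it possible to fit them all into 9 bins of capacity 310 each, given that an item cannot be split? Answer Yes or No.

No

Total = 2520; ⌈2520/310⌉ = 9.
The bound of 9 does not rule out 9, but exhaustive search shows no assignment into 9 bins of capacity 310 exists — the minimum is 10.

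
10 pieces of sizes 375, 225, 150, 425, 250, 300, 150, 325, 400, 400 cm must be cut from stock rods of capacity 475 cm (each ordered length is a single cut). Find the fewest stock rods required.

7

Total = 425 + 400 + 400 + 375 + 325 + 300 + 250 + 225 + 150 + 150 = 3000 cm.
Lower bound: ⌈3000/475⌉ = 7 stock rods.
A packing using 7 stock rods:
  stock rod 1: 425 = 425
  stock rod 2: 400 = 400
  stock rod 3: 400 = 400
  stock rod 4: 375 = 375
  stock rod 5: 325 + 150 = 475
  stock rod 6: 300 + 150 = 450
  stock rod 7: 250 + 225 = 475
This matches the lower bound, so 7 is optimal.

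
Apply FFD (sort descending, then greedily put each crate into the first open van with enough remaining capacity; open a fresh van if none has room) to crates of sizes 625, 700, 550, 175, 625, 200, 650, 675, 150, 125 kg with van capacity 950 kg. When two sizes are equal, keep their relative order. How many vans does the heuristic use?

6

Sorted descending: 700, 675, 650, 625, 625, 550, 200, 175, 150, 125.
  700 → van 1 (new)  [load 700/950]
  675 → van 2 (new)  [load 675/950]
  650 → van 3 (new)  [load 650/950]
  625 → van 4 (new)  [load 625/950]
  625 → van 5 (new)  [load 625/950]
  550 → van 6 (new)  [load 550/950]
  200 → van 1  [load 900/950]
  175 → van 2  [load 850/950]
  150 → van 3  [load 800/950]
  125 → van 3  [load 925/950]
6 vans opened.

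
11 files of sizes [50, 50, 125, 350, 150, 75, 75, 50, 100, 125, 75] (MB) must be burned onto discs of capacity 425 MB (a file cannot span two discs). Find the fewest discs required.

Total = 350 + 150 + 125 + 125 + 100 + 75 + 75 + 75 + 50 + 50 + 50 = 1225 MB.
Lower bound: ⌈1225/425⌉ = 3 discs.
A packing using 3 discs:
  disc 1: 350 + 75 = 425
  disc 2: 150 + 125 + 125 = 400
  disc 3: 100 + 75 + 75 + 50 + 50 + 50 = 400
This matches the lower bound, so 3 is optimal.

3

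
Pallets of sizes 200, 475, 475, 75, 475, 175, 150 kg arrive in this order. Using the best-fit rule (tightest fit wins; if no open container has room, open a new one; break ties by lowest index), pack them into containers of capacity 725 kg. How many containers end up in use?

3

  200 → container 1 (new)  [load 200/725]
  475 → container 1  [load 675/725]
  475 → container 2 (new)  [load 475/725]
  75 → container 2  [load 550/725]
  475 → container 3 (new)  [load 475/725]
  175 → container 2  [load 725/725]
  150 → container 3  [load 625/725]
3 containers opened.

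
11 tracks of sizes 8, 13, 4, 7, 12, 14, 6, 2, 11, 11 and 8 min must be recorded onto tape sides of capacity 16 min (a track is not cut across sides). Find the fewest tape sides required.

Total = 14 + 13 + 12 + 11 + 11 + 8 + 8 + 7 + 6 + 4 + 2 = 96 min.
Lower bound: ⌈96/16⌉ = 6 tape sides.
A packing using 7 tape sides:
  side 1: 14 + 2 = 16
  side 2: 13 = 13
  side 3: 12 + 4 = 16
  side 4: 11 = 11
  side 5: 11 = 11
  side 6: 8 + 8 = 16
  side 7: 7 + 6 = 13
No arrangement into 6 tape sides stays within capacity, so 7 is optimal.

7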